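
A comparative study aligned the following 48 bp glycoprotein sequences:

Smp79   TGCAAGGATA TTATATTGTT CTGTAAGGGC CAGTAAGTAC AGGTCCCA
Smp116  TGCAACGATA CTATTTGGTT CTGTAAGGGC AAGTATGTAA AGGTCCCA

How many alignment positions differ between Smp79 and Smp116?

7

Mismatches occur at site 6 (G→C), site 11 (T→C), site 15 (A→T), site 17 (T→G), site 31 (C→A), site 36 (A→T), site 40 (C→A).
That gives 7 mismatches out of 48 aligned sites, so the Hamming distance is 7.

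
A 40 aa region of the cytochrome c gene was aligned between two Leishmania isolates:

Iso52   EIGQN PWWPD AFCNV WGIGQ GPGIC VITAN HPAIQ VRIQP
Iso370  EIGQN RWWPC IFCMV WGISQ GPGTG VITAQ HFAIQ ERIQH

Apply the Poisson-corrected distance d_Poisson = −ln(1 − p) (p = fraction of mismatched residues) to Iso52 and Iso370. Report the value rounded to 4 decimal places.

The sequences differ at positions 6 (P/R), 10 (D/C), 11 (A/I), 14 (N/M), 19 (G/S), 24 (I/T), 25 (C/G), 30 (N/Q), 32 (P/F), 36 (V/E), 40 (P/H).
p = 11/40 = 0.275000.
d = −ln(1 − 0.275000) = −ln(0.725000) = 0.3216.

0.3216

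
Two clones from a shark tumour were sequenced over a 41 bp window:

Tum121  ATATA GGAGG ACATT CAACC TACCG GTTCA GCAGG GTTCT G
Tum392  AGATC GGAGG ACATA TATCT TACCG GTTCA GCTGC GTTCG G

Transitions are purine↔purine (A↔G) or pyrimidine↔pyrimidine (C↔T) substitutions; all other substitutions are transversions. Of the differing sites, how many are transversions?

Mismatches occur at site 2 (T/G, transversion), site 5 (A/C, transversion), site 15 (T/A, transversion), site 16 (C/T, transition), site 18 (A/T, transversion), site 20 (C/T, transition), site 33 (A/T, transversion), site 35 (G/C, transversion), site 40 (T/G, transversion).
Of the 9 differences, 2 transitions and 7 transversions, so the answer is 7.

7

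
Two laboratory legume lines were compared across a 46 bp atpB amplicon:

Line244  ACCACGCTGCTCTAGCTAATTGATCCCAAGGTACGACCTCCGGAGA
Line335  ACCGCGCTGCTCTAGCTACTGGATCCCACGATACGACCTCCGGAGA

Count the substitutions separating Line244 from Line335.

Mismatches occur at site 4 (A/G), site 19 (A/C), site 21 (T/G), site 29 (A/C), site 31 (G/A).
That gives 5 mismatches out of 46 aligned sites, so the Hamming distance is 5.

5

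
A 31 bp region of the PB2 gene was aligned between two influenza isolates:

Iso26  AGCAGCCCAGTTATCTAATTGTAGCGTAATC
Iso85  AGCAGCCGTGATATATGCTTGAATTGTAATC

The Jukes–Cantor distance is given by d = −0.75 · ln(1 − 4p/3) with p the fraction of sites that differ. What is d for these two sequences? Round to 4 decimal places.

Mismatches occur at site 8 (C/G), site 9 (A/T), site 11 (T/A), site 15 (C/A), site 17 (A/G), site 18 (A/C), site 22 (T/A), site 24 (G/T), site 25 (C/T).
p = 9/31 = 0.290323.
d = −0.75 · ln(1 − (4/3)·0.290323) = −0.75 · ln(0.612903) = −0.75 · (-0.489549) = 0.3672.

0.3672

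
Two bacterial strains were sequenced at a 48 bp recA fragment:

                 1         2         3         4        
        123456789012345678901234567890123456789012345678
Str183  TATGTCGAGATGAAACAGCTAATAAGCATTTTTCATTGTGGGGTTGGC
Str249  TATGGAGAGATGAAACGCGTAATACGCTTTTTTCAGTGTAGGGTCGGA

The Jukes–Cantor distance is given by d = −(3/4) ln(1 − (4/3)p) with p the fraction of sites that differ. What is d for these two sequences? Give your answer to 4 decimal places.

0.2735

Differing sites — 5:T/G; 6:C/A; 17:A/G; 18:G/C; 19:C/G; 25:A/C; 28:A/T; 36:T/G; 40:G/A; 45:T/C; 48:C/A.
p = 11/48 = 0.229167.
d = −0.75 · ln(1 − (4/3)·0.229167) = −0.75 · ln(0.694444) = −0.75 · (-0.364644) = 0.2735.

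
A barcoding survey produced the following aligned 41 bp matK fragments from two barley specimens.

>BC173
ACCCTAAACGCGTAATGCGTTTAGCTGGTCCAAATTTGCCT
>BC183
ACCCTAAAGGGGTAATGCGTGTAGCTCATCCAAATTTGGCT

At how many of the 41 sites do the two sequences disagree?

6

The sequences differ at positions 9 (C/G), 11 (C/G), 21 (T/G), 27 (G/C), 28 (G/A), 39 (C/G).
That gives 6 mismatches out of 41 aligned sites, so the Hamming distance is 6.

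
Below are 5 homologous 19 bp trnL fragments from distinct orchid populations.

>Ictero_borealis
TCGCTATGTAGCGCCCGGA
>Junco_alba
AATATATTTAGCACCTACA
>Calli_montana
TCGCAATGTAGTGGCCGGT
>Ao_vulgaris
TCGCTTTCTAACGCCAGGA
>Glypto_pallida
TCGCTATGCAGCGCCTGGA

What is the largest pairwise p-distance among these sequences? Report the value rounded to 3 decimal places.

Pairwise Hamming distances:
  Ictero_borealis vs Junco_alba: 9
  Ictero_borealis vs Calli_montana: 4
  Ictero_borealis vs Ao_vulgaris: 4
  Ictero_borealis vs Glypto_pallida: 2
  Junco_alba vs Calli_montana: 13
  Junco_alba vs Ao_vulgaris: 11
  Junco_alba vs Glypto_pallida: 9
  Calli_montana vs Ao_vulgaris: 8
  Calli_montana vs Glypto_pallida: 6
  Ao_vulgaris vs Glypto_pallida: 5
The largest is 13 mismatches, between Junco_alba and Calli_montana; p = 13/19 = 0.684.

0.684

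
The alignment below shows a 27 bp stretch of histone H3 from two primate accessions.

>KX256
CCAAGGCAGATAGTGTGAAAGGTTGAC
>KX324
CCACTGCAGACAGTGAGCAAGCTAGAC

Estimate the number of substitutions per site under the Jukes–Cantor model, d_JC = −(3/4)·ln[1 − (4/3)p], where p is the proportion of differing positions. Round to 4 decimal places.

0.3181

The sequences differ at positions 4 (A/C), 5 (G/T), 11 (T/C), 16 (T/A), 18 (A/C), 22 (G/C), 24 (T/A).
p = 7/27 = 0.259259.
d = −0.75 · ln(1 − (4/3)·0.259259) = −0.75 · ln(0.654321) = −0.75 · (-0.424157) = 0.3181.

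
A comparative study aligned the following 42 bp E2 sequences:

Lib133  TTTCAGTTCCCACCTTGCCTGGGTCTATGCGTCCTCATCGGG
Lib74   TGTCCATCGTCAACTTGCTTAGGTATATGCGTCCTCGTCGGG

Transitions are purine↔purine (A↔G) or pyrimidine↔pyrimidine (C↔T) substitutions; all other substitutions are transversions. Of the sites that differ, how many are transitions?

The sequences differ at positions 2 (T/G, transversion), 5 (A/C, transversion), 6 (G/A, transition), 8 (T/C, transition), 9 (C/G, transversion), 10 (C/T, transition), 13 (C/A, transversion), 19 (C/T, transition), 21 (G/A, transition), 25 (C/A, transversion), 37 (A/G, transition).
Of the 11 differences, 6 transitions and 5 transversions, so the answer is 6.

6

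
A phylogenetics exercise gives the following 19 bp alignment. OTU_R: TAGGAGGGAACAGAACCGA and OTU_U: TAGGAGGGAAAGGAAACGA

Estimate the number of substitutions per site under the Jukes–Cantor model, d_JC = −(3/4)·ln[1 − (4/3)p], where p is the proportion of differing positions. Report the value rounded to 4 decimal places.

0.1773

The sequences differ at positions 11 (C/A), 12 (A/G), 16 (C/A).
p = 3/19 = 0.157895.
d = −0.75 · ln(1 − (4/3)·0.157895) = −0.75 · ln(0.789473) = −0.75 · (-0.236390) = 0.1773.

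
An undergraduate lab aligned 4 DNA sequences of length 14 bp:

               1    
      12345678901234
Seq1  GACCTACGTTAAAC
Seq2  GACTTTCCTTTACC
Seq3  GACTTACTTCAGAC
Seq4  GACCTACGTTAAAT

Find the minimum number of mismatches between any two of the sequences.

Pairwise Hamming distances:
  Seq1 vs Seq2: 5
  Seq1 vs Seq3: 4
  Seq1 vs Seq4: 1
  Seq2 vs Seq3: 6
  Seq2 vs Seq4: 6
  Seq3 vs Seq4: 5
The smallest is 1, between Seq1 and Seq4.

1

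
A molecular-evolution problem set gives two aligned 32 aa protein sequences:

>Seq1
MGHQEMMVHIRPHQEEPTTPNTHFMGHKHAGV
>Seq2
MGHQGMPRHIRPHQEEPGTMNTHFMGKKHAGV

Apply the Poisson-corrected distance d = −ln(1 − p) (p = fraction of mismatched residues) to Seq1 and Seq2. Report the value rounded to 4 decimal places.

0.2076

Mismatches occur at site 5 (E/G), site 7 (M/P), site 8 (V/R), site 18 (T/G), site 20 (P/M), site 27 (H/K).
p = 6/32 = 0.187500.
d = −ln(1 − 0.187500) = −ln(0.812500) = 0.2076.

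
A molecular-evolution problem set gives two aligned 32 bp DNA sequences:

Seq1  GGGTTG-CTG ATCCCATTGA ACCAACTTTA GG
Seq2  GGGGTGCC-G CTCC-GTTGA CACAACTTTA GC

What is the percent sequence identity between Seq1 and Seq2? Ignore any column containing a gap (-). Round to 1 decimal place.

Excluding the 3 gap columns leaves 29 comparable sites.
Differing sites — 4:T/G; 11:A/C; 16:A/G; 21:A/C; 22:C/A; 32:G/C.
23 of the 29 comparable sites match, so the percent identity is 23/29 × 100 = 79.3%.

79.3%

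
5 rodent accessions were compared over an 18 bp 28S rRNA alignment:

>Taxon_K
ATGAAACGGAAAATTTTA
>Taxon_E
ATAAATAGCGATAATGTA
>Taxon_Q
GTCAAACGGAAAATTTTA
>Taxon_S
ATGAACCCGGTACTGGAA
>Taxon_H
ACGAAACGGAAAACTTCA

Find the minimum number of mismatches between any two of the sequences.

2

Pairwise Hamming distances:
  Taxon_K vs Taxon_E: 8
  Taxon_K vs Taxon_Q: 2
  Taxon_K vs Taxon_S: 8
  Taxon_K vs Taxon_H: 3
  Taxon_E vs Taxon_Q: 9
  Taxon_E vs Taxon_S: 11
  Taxon_E vs Taxon_H: 10
  Taxon_Q vs Taxon_S: 10
  Taxon_Q vs Taxon_H: 5
  Taxon_S vs Taxon_H: 10
The smallest is 2, between Taxon_K and Taxon_Q.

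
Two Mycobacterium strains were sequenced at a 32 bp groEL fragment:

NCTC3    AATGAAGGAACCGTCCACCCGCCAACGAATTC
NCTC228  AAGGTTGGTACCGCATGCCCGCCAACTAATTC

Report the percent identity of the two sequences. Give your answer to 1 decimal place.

The sequences differ at positions 3 (T/G), 5 (A/T), 6 (A/T), 9 (A/T), 14 (T/C), 15 (C/A), 16 (C/T), 17 (A/G), 27 (G/T).
23 of the 32 sites match, so the percent identity is 23/32 × 100 = 71.9%.

71.9%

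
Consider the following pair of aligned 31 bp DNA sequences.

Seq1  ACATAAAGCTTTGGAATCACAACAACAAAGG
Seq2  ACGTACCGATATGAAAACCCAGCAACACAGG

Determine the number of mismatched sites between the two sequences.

Differing sites — 3:A/G; 6:A/C; 7:A/C; 9:C/A; 11:T/A; 14:G/A; 17:T/A; 19:A/C; 22:A/G; 28:A/C.
That gives 10 mismatches out of 31 aligned sites, so the Hamming distance is 10.

10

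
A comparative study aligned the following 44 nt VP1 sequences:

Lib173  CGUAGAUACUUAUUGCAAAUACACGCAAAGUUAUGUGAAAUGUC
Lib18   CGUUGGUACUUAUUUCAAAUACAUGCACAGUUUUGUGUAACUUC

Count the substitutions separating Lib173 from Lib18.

9

Differing sites — 4:A/U; 6:A/G; 15:G/U; 24:C/U; 28:A/C; 33:A/U; 38:A/U; 41:U/C; 42:G/U.
That gives 9 mismatches out of 44 aligned sites, so the Hamming distance is 9.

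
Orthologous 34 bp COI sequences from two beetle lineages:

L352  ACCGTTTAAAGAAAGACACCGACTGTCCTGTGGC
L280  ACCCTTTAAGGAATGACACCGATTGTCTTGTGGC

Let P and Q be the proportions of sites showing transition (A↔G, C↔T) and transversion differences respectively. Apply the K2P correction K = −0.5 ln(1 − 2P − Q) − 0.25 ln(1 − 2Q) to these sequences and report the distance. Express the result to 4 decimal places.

0.1654

Differing sites — 4:G/C (Tv); 10:A/G (Ti); 14:A/T (Tv); 23:C/T (Ti); 28:C/T (Ti).
Of the 5 differences, 3 transitions and 2 transversions over 34 sites: P = 3/34 = 0.088235, Q = 2/34 = 0.058824.
d = −0.5·ln(0.764706) − 0.25·ln(0.882352) = −0.5·(-0.268264) − 0.25·(-0.125164) = 0.1654.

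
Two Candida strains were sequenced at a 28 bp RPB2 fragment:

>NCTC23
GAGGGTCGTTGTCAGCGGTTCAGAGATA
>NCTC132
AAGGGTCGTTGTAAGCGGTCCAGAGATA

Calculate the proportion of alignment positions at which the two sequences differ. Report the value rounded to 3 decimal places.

Differing sites — 1:G/A; 13:C/A; 20:T/C.
There are 3 differences over 28 sites, so p = 3/28 = 0.107.

0.107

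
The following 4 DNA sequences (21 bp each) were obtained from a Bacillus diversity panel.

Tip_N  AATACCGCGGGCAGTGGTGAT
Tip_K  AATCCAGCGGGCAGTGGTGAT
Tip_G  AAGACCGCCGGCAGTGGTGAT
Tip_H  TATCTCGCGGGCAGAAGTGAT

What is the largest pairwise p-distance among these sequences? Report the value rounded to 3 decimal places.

0.333

Pairwise Hamming distances:
  Tip_N vs Tip_K: 2
  Tip_N vs Tip_G: 2
  Tip_N vs Tip_H: 5
  Tip_K vs Tip_G: 4
  Tip_K vs Tip_H: 5
  Tip_G vs Tip_H: 7
The largest is 7 mismatches, between Tip_G and Tip_H; p = 7/21 = 0.333.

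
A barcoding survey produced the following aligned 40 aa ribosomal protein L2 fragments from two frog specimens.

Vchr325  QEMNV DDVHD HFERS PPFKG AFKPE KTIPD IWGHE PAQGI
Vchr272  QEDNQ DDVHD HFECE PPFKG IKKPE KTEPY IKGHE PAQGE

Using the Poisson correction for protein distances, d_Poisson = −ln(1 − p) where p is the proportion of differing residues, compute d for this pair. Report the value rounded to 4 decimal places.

The sequences differ at positions 3 (M/D), 5 (V/Q), 14 (R/C), 15 (S/E), 21 (A/I), 22 (F/K), 28 (I/E), 30 (D/Y), 32 (W/K), 40 (I/E).
p = 10/40 = 0.250000.
d = −ln(1 − 0.250000) = −ln(0.750000) = 0.2877.

0.2877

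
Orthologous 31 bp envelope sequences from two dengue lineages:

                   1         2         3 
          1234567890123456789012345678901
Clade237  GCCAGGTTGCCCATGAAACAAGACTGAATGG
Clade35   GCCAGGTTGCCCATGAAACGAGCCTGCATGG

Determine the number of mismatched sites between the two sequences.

3

The sequences differ at positions 20 (A/G), 23 (A/C), 27 (A/C).
That gives 3 mismatches out of 31 aligned sites, so the Hamming distance is 3.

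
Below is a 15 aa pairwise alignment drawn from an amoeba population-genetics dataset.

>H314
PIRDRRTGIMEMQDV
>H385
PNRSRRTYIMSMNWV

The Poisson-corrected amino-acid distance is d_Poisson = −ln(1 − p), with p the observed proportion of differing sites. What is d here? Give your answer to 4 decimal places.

0.5108

The sequences differ at positions 2 (I/N), 4 (D/S), 8 (G/Y), 11 (E/S), 13 (Q/N), 14 (D/W).
p = 6/15 = 0.400000.
d = −ln(1 − 0.400000) = −ln(0.600000) = 0.5108.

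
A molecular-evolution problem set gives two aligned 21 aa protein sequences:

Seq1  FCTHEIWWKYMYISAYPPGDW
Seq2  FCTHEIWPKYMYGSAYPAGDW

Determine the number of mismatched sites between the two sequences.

3

Differing sites — 8:W/P; 13:I/G; 18:P/A.
That gives 3 mismatches out of 21 aligned sites, so the Hamming distance is 3.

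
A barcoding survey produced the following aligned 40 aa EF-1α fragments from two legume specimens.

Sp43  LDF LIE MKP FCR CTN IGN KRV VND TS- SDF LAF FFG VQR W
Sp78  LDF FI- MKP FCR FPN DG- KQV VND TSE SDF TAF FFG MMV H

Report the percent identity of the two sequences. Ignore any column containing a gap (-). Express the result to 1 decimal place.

73.0%

Excluding the 3 gap columns leaves 37 comparable sites.
Differing sites — 4:L/F; 13:C/F; 14:T/P; 16:I/D; 20:R/Q; 31:L/T; 37:V/M; 38:Q/M; 39:R/V; 40:W/H.
27 of the 37 comparable sites match, so the percent identity is 27/37 × 100 = 73.0%.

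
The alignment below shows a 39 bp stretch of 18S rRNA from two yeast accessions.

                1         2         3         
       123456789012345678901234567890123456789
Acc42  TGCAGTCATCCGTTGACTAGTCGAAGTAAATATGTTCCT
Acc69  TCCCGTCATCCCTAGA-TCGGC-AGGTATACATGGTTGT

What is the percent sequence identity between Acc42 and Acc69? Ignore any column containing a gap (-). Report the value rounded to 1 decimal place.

Excluding the 2 gap columns leaves 37 comparable sites.
The sequences differ at positions 2 (G/C), 4 (A/C), 12 (G/C), 14 (T/A), 19 (A/C), 21 (T/G), 25 (A/G), 29 (A/T), 31 (T/C), 35 (T/G), 37 (C/T), 38 (C/G).
25 of the 37 comparable sites match, so the percent identity is 25/37 × 100 = 67.6%.

67.6%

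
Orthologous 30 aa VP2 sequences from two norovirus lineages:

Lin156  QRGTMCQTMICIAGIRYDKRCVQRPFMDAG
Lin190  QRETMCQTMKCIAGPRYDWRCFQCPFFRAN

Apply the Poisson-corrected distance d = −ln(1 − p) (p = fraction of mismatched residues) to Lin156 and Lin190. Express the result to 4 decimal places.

Differing sites — 3:G/E; 10:I/K; 15:I/P; 19:K/W; 22:V/F; 24:R/C; 27:M/F; 28:D/R; 30:G/N.
p = 9/30 = 0.300000.
d = −ln(1 − 0.300000) = −ln(0.700000) = 0.3567.

0.3567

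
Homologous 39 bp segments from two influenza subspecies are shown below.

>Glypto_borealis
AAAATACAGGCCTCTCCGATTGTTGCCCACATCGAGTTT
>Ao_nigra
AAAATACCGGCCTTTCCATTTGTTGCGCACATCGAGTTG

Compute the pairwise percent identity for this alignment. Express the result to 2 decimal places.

84.62%

Differing sites — 8:A/C; 14:C/T; 18:G/A; 19:A/T; 27:C/G; 39:T/G.
33 of the 39 sites match, so the percent identity is 33/39 × 100 = 84.62%.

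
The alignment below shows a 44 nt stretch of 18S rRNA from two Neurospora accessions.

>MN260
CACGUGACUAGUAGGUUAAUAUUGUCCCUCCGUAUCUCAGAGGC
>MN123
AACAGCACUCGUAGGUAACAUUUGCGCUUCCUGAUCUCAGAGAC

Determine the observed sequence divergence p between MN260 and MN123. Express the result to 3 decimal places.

0.341

Differing sites — 1:C/A; 4:G/A; 5:U/G; 6:G/C; 10:A/C; 17:U/A; 19:A/C; 20:U/A; 21:A/U; 25:U/C; 26:C/G; 28:C/U; 32:G/U; 33:U/G; 43:G/A.
There are 15 differences over 44 sites, so p = 15/44 = 0.341.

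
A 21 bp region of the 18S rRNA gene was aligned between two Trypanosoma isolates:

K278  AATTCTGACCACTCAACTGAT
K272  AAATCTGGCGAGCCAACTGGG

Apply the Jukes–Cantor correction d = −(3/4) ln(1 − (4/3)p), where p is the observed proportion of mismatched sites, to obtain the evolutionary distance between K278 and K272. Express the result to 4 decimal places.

Differing sites — 3:T/A; 8:A/G; 10:C/G; 12:C/G; 13:T/C; 20:A/G; 21:T/G.
p = 7/21 = 0.333333.
d = −0.75 · ln(1 − (4/3)·0.333333) = −0.75 · ln(0.555556) = −0.75 · (-0.587786) = 0.4408.

0.4408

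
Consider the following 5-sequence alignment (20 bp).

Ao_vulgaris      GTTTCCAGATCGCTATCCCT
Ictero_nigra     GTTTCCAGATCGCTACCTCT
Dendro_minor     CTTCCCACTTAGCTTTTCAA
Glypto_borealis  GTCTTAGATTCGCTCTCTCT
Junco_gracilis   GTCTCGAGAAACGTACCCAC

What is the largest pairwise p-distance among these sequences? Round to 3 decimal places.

0.700

Pairwise Hamming distances:
  Ao_vulgaris vs Ictero_nigra: 2
  Ao_vulgaris vs Dendro_minor: 9
  Ao_vulgaris vs Glypto_borealis: 8
  Ao_vulgaris vs Junco_gracilis: 9
  Ictero_nigra vs Dendro_minor: 11
  Ictero_nigra vs Glypto_borealis: 8
  Ictero_nigra vs Junco_gracilis: 9
  Dendro_minor vs Glypto_borealis: 13
  Dendro_minor vs Junco_gracilis: 13
  Glypto_borealis vs Junco_gracilis: 14
The largest is 14 mismatches, between Glypto_borealis and Junco_gracilis; p = 14/20 = 0.700.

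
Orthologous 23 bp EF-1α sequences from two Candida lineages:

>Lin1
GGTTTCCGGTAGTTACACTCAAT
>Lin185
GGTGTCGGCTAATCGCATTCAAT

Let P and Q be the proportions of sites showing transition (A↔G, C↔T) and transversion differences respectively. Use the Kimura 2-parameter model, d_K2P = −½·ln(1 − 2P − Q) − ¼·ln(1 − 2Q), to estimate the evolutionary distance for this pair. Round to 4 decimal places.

0.4009

Mismatches occur at site 4 (T→G, transversion), site 7 (C→G, transversion), site 9 (G→C, transversion), site 12 (G→A, transition), site 14 (T→C, transition), site 15 (A→G, transition), site 18 (C→T, transition).
Of the 7 differences, 4 transitions and 3 transversions over 23 sites: P = 4/23 = 0.173913, Q = 3/23 = 0.130435.
d = −0.5·ln(0.521739) − 0.25·ln(0.739130) = −0.5·(-0.650588) − 0.25·(-0.302281) = 0.4009.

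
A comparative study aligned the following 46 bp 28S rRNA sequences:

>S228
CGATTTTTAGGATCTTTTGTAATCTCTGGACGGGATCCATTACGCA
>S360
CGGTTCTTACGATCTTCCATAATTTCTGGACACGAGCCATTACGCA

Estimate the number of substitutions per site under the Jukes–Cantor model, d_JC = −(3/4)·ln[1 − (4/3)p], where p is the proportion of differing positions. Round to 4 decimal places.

Differing sites — 3:A/G; 6:T/C; 10:G/C; 17:T/C; 18:T/C; 19:G/A; 24:C/T; 32:G/A; 33:G/C; 36:T/G.
p = 10/46 = 0.217391.
d = −0.75 · ln(1 − (4/3)·0.217391) = −0.75 · ln(0.710145) = −0.75 · (-0.342286) = 0.2567.

0.2567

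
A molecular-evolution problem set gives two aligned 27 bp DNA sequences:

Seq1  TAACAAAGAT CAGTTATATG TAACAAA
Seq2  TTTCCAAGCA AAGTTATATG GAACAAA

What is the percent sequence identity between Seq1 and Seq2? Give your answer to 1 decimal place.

74.1%

The sequences differ at positions 2 (A/T), 3 (A/T), 5 (A/C), 9 (A/C), 10 (T/A), 11 (C/A), 21 (T/G).
20 of the 27 sites match, so the percent identity is 20/27 × 100 = 74.1%.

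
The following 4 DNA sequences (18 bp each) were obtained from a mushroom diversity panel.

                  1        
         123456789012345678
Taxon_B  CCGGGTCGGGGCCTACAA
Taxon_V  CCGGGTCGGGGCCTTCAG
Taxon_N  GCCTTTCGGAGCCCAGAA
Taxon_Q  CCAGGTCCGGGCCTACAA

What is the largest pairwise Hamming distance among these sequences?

Pairwise Hamming distances:
  Taxon_B vs Taxon_V: 2
  Taxon_B vs Taxon_N: 7
  Taxon_B vs Taxon_Q: 2
  Taxon_V vs Taxon_N: 9
  Taxon_V vs Taxon_Q: 4
  Taxon_N vs Taxon_Q: 8
The largest is 9, between Taxon_V and Taxon_N.

9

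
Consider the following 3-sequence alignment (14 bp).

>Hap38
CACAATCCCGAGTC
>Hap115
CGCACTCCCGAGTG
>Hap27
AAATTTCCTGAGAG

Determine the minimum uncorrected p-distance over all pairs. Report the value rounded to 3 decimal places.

0.214

Pairwise Hamming distances:
  Hap38 vs Hap115: 3
  Hap38 vs Hap27: 7
  Hap115 vs Hap27: 7
The smallest is 3 mismatches, between Hap38 and Hap115; p = 3/14 = 0.214.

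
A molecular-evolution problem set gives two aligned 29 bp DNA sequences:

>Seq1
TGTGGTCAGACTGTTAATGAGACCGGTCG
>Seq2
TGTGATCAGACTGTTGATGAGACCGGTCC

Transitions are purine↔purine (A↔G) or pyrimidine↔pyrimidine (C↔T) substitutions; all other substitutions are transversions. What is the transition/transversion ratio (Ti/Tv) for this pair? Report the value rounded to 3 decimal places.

The sequences differ at positions 5 (G/A, transition), 16 (A/G, transition), 29 (G/C, transversion).
Of the 3 differences, 2 transitions and 1 transversion, so Ti/Tv = 2/1 = 2.000.

2.000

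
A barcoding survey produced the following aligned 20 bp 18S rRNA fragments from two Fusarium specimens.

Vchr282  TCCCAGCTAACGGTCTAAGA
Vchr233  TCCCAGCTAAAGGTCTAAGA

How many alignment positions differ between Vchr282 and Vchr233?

The sequences differ at position 11 (C/A).
That gives 1 mismatch out of 20 aligned sites, so the Hamming distance is 1.

1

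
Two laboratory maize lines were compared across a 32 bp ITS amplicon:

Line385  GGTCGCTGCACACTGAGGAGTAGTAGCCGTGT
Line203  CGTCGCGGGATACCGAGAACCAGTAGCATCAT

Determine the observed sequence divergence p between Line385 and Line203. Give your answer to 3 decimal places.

0.375

Differing sites — 1:G/C; 7:T/G; 9:C/G; 11:C/T; 14:T/C; 18:G/A; 20:G/C; 21:T/C; 28:C/A; 29:G/T; 30:T/C; 31:G/A.
There are 12 differences over 32 sites, so p = 12/32 = 0.375.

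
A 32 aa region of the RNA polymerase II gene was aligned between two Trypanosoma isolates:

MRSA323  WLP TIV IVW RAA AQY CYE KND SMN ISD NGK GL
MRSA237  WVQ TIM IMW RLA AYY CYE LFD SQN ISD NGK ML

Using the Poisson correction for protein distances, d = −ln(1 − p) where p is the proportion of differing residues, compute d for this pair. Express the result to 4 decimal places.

0.3747

Mismatches occur at site 2 (L→V), site 3 (P→Q), site 6 (V→M), site 8 (V→M), site 11 (A→L), site 14 (Q→Y), site 19 (K→L), site 20 (N→F), site 23 (M→Q), site 31 (G→M).
p = 10/32 = 0.312500.
d = −ln(1 − 0.312500) = −ln(0.687500) = 0.3747.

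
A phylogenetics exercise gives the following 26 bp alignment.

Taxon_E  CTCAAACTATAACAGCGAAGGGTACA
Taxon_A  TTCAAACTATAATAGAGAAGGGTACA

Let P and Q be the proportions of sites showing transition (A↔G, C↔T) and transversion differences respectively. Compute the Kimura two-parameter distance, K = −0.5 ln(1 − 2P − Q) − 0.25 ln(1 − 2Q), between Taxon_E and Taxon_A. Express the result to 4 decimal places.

0.1268

Differing sites — 1:C/T (Ti); 13:C/T (Ti); 16:C/A (Tv).
Of the 3 differences, 2 transitions and 1 transversion over 26 sites: P = 2/26 = 0.076923, Q = 1/26 = 0.038462.
d = −0.5·ln(0.807692) − 0.25·ln(0.923076) = −0.5·(-0.213574) − 0.25·(-0.080044) = 0.1268.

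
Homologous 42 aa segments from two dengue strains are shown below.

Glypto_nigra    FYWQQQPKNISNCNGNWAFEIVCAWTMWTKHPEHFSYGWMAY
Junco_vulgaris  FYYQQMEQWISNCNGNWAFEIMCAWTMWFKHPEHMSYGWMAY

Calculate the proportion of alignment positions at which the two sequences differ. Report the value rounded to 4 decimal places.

Mismatches occur at site 3 (W↔Y), site 6 (Q↔M), site 7 (P↔E), site 8 (K↔Q), site 9 (N↔W), site 22 (V↔M), site 29 (T↔F), site 35 (F↔M).
There are 8 differences over 42 sites, so p = 8/42 = 0.1905.

0.1905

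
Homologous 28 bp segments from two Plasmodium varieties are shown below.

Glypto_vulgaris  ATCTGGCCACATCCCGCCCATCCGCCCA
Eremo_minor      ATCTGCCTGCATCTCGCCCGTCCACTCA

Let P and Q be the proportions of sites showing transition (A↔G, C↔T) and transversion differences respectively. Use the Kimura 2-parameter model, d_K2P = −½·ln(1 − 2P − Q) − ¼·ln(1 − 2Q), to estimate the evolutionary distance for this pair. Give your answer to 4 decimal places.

The sequences differ at positions 6 (G/C, transversion), 8 (C/T, transition), 9 (A/G, transition), 14 (C/T, transition), 20 (A/G, transition), 24 (G/A, transition), 26 (C/T, transition).
Of the 7 differences, 6 transitions and 1 transversion over 28 sites: P = 6/28 = 0.214286, Q = 1/28 = 0.035714.
d = −0.5·ln(0.535714) − 0.25·ln(0.928572) = −0.5·(-0.624155) − 0.25·(-0.074107) = 0.3306.

0.3306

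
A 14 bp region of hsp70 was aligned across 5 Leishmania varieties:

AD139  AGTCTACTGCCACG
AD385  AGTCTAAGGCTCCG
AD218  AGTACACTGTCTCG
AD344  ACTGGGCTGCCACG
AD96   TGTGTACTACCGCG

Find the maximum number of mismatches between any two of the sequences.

8

Pairwise Hamming distances:
  AD139 vs AD385: 4
  AD139 vs AD218: 4
  AD139 vs AD344: 4
  AD139 vs AD96: 4
  AD385 vs AD218: 7
  AD385 vs AD344: 8
  AD385 vs AD96: 7
  AD218 vs AD344: 6
  AD218 vs AD96: 6
  AD344 vs AD96: 6
The largest is 8, between AD385 and AD344.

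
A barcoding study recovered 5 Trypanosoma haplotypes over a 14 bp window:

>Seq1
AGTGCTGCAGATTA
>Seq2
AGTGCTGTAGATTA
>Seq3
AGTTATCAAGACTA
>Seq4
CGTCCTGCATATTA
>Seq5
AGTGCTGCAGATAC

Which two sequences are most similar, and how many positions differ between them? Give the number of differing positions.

1

Pairwise Hamming distances:
  Seq1 vs Seq2: 1
  Seq1 vs Seq3: 5
  Seq1 vs Seq4: 3
  Seq1 vs Seq5: 2
  Seq2 vs Seq3: 5
  Seq2 vs Seq4: 4
  Seq2 vs Seq5: 3
  Seq3 vs Seq4: 7
  Seq3 vs Seq5: 7
  Seq4 vs Seq5: 5
The smallest is 1, between Seq1 and Seq2.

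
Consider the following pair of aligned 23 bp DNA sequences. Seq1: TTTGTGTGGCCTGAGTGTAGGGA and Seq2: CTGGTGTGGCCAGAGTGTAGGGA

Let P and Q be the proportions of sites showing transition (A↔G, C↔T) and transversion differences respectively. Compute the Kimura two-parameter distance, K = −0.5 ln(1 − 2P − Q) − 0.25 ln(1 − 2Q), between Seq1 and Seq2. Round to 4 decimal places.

Differing sites — 1:T/C (Ti); 3:T/G (Tv); 12:T/A (Tv).
Of the 3 differences, 1 transition and 2 transversions over 23 sites: P = 1/23 = 0.043478, Q = 2/23 = 0.086957.
d = −0.5·ln(0.826087) − 0.25·ln(0.826086) = −0.5·(-0.191055) − 0.25·(-0.191056) = 0.1433.

0.1433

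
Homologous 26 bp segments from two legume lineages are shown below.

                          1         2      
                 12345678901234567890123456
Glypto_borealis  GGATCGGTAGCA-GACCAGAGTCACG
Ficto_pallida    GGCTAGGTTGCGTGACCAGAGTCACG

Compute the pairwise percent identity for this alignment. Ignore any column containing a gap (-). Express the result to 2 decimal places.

Excluding the 1 gap column leaves 25 comparable sites.
Differing sites — 3:A/C; 5:C/A; 9:A/T; 12:A/G.
21 of the 25 comparable sites match, so the percent identity is 21/25 × 100 = 84.00%.

84.00%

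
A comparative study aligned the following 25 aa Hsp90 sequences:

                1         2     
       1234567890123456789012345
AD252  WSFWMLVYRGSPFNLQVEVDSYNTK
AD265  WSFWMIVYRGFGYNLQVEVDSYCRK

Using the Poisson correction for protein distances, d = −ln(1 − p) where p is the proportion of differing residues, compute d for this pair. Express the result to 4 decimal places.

0.2744

Differing sites — 6:L/I; 11:S/F; 12:P/G; 13:F/Y; 23:N/C; 24:T/R.
p = 6/25 = 0.240000.
d = −ln(1 − 0.240000) = −ln(0.760000) = 0.2744.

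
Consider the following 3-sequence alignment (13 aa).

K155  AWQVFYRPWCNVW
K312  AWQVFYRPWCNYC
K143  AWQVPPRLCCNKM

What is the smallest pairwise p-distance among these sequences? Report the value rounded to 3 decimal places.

0.154

Pairwise Hamming distances:
  K155 vs K312: 2
  K155 vs K143: 6
  K312 vs K143: 6
The smallest is 2 mismatches, between K155 and K312; p = 2/13 = 0.154.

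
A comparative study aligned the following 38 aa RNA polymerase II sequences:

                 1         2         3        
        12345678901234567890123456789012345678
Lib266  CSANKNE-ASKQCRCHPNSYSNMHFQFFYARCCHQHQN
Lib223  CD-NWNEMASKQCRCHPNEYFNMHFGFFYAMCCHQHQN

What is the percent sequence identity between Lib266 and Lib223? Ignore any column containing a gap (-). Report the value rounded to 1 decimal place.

83.3%

Excluding the 2 gap columns leaves 36 comparable sites.
The sequences differ at positions 2 (S/D), 5 (K/W), 19 (S/E), 21 (S/F), 26 (Q/G), 31 (R/M).
30 of the 36 comparable sites match, so the percent identity is 30/36 × 100 = 83.3%.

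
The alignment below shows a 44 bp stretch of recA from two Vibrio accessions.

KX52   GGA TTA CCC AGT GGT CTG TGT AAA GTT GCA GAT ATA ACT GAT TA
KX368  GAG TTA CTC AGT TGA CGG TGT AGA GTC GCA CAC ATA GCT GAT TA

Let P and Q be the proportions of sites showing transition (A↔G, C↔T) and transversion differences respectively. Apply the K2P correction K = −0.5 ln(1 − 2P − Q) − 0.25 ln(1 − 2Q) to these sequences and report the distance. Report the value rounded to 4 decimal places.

0.3132

The sequences differ at positions 2 (G/A, transition), 3 (A/G, transition), 8 (C/T, transition), 13 (G/T, transversion), 15 (T/A, transversion), 17 (T/G, transversion), 23 (A/G, transition), 27 (T/C, transition), 31 (G/C, transversion), 33 (T/C, transition), 37 (A/G, transition).
Of the 11 differences, 7 transitions and 4 transversions over 44 sites: P = 7/44 = 0.159091, Q = 4/44 = 0.090909.
d = −0.5·ln(0.590909) − 0.25·ln(0.818182) = −0.5·(-0.526093) − 0.25·(-0.200670) = 0.3132.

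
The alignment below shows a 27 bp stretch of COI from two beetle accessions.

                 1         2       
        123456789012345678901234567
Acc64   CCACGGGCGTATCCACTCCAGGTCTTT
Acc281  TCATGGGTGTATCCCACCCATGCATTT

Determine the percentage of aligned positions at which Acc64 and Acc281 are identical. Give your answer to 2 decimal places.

66.67%

Differing sites — 1:C/T; 4:C/T; 8:C/T; 15:A/C; 16:C/A; 17:T/C; 21:G/T; 23:T/C; 24:C/A.
18 of the 27 sites match, so the percent identity is 18/27 × 100 = 66.67%.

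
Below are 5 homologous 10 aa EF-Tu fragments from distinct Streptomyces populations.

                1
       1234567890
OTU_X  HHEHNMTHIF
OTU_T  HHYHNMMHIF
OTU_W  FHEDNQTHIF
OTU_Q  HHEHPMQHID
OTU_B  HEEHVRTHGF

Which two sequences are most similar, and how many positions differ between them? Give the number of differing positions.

Pairwise Hamming distances:
  OTU_X vs OTU_T: 2
  OTU_X vs OTU_W: 3
  OTU_X vs OTU_Q: 3
  OTU_X vs OTU_B: 4
  OTU_T vs OTU_W: 5
  OTU_T vs OTU_Q: 4
  OTU_T vs OTU_B: 6
  OTU_W vs OTU_Q: 6
  OTU_W vs OTU_B: 6
  OTU_Q vs OTU_B: 6
The smallest is 2, between OTU_X and OTU_T.

2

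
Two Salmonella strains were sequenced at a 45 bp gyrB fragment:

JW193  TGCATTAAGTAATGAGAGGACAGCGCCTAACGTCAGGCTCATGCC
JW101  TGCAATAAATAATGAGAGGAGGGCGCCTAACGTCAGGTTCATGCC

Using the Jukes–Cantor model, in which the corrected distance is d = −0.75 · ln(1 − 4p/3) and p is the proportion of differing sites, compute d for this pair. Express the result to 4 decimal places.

The sequences differ at positions 5 (T/A), 9 (G/A), 21 (C/G), 22 (A/G), 38 (C/T).
p = 5/45 = 0.111111.
d = −0.75 · ln(1 − (4/3)·0.111111) = −0.75 · ln(0.851852) = −0.75 · (-0.160342) = 0.1203.

0.1203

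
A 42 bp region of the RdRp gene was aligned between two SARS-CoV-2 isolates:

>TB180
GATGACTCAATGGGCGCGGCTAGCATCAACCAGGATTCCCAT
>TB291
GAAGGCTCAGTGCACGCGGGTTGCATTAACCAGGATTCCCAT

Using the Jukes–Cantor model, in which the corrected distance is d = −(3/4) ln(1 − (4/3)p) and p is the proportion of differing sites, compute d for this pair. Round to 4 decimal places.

The sequences differ at positions 3 (T/A), 5 (A/G), 10 (A/G), 13 (G/C), 14 (G/A), 20 (C/G), 22 (A/T), 27 (C/T).
p = 8/42 = 0.190476.
d = −0.75 · ln(1 − (4/3)·0.190476) = −0.75 · ln(0.746032) = −0.75 · (-0.292987) = 0.2197.

0.2197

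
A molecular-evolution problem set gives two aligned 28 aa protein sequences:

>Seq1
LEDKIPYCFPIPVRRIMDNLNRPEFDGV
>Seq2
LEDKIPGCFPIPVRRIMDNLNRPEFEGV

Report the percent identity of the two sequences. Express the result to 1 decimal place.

Differing sites — 7:Y/G; 26:D/E.
26 of the 28 sites match, so the percent identity is 26/28 × 100 = 92.9%.

92.9%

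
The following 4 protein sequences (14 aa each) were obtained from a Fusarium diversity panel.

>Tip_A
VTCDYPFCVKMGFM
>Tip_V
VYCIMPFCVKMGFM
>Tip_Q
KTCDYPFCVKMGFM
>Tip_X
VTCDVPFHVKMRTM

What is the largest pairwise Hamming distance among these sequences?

6

Pairwise Hamming distances:
  Tip_A vs Tip_V: 3
  Tip_A vs Tip_Q: 1
  Tip_A vs Tip_X: 4
  Tip_V vs Tip_Q: 4
  Tip_V vs Tip_X: 6
  Tip_Q vs Tip_X: 5
The largest is 6, between Tip_V and Tip_X.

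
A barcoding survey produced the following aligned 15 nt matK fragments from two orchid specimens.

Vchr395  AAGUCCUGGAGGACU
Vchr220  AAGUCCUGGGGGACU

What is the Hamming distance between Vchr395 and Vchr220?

A single mismatch occurs at site 10 (A↔G).
That gives 1 mismatch out of 15 aligned sites, so the Hamming distance is 1.

1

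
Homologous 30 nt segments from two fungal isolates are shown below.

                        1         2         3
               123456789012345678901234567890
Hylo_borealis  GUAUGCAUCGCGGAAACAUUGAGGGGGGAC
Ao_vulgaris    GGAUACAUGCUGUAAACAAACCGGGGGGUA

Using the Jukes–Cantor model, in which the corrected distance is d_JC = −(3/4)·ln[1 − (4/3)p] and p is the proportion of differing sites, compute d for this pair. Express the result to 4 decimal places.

0.5716

Differing sites — 2:U/G; 5:G/A; 9:C/G; 10:G/C; 11:C/U; 13:G/U; 19:U/A; 20:U/A; 21:G/C; 22:A/C; 29:A/U; 30:C/A.
p = 12/30 = 0.400000.
d = −0.75 · ln(1 − (4/3)·0.400000) = −0.75 · ln(0.466667) = −0.75 · (-0.762139) = 0.5716.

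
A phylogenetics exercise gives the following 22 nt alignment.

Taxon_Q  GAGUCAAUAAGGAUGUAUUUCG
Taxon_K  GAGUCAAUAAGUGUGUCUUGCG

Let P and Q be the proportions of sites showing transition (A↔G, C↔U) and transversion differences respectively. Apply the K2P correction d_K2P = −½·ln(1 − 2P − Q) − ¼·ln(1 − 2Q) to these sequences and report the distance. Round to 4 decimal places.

Mismatches occur at site 12 (G/U, transversion), site 13 (A/G, transition), site 17 (A/C, transversion), site 20 (U/G, transversion).
Of the 4 differences, 1 transition and 3 transversions over 22 sites: P = 1/22 = 0.045455, Q = 3/22 = 0.136364.
d = −0.5·ln(0.772726) − 0.25·ln(0.727272) = −0.5·(-0.257831) − 0.25·(-0.318455) = 0.2085.

0.2085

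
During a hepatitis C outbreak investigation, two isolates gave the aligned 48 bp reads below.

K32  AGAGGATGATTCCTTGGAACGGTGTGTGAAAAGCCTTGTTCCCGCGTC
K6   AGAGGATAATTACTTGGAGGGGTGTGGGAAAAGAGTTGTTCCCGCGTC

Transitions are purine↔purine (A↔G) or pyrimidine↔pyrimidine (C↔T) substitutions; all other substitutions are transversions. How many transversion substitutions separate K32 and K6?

5

Mismatches occur at site 8 (G/A, transition), site 12 (C/A, transversion), site 19 (A/G, transition), site 20 (C/G, transversion), site 27 (T/G, transversion), site 34 (C/A, transversion), site 35 (C/G, transversion).
Of the 7 differences, 2 transitions and 5 transversions, so the answer is 5.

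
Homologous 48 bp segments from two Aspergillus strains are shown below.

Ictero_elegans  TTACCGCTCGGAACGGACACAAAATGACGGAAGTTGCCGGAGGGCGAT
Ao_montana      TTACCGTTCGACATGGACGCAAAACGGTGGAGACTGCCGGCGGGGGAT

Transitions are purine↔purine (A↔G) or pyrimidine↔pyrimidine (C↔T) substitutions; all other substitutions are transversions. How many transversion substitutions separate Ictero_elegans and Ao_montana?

The sequences differ at positions 7 (C/T, transition), 11 (G/A, transition), 12 (A/C, transversion), 14 (C/T, transition), 19 (A/G, transition), 25 (T/C, transition), 27 (A/G, transition), 28 (C/T, transition), 32 (A/G, transition), 33 (G/A, transition), 34 (T/C, transition), 41 (A/C, transversion), 45 (C/G, transversion).
Of the 13 differences, 10 transitions and 3 transversions, so the answer is 3.

3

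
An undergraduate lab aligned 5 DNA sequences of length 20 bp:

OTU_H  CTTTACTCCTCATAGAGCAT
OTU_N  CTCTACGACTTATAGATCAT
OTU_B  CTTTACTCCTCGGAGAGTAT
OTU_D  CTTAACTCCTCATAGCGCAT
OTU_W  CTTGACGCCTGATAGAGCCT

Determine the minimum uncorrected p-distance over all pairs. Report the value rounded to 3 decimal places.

0.100

Pairwise Hamming distances:
  OTU_H vs OTU_N: 5
  OTU_H vs OTU_B: 3
  OTU_H vs OTU_D: 2
  OTU_H vs OTU_W: 4
  OTU_N vs OTU_B: 8
  OTU_N vs OTU_D: 7
  OTU_N vs OTU_W: 6
  OTU_B vs OTU_D: 5
  OTU_B vs OTU_W: 7
  OTU_D vs OTU_W: 5
The smallest is 2 mismatches, between OTU_H and OTU_D; p = 2/20 = 0.100.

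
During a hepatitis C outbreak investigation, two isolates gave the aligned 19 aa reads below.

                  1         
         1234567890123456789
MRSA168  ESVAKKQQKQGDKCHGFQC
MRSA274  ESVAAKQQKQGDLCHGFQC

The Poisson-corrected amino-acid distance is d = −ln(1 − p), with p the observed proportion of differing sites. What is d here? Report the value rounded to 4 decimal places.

0.1112

Differing sites — 5:K/A; 13:K/L.
p = 2/19 = 0.105263.
d = −ln(1 − 0.105263) = −ln(0.894737) = 0.1112.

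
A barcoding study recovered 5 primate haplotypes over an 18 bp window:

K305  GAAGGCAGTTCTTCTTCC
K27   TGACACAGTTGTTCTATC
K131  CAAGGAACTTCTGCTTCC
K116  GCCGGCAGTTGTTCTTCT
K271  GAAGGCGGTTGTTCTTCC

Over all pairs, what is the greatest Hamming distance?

10

Pairwise Hamming distances:
  K305 vs K27: 7
  K305 vs K131: 4
  K305 vs K116: 4
  K305 vs K271: 2
  K27 vs K131: 10
  K27 vs K116: 8
  K27 vs K271: 7
  K131 vs K116: 8
  K131 vs K271: 6
  K116 vs K271: 4
The largest is 10, between K27 and K131.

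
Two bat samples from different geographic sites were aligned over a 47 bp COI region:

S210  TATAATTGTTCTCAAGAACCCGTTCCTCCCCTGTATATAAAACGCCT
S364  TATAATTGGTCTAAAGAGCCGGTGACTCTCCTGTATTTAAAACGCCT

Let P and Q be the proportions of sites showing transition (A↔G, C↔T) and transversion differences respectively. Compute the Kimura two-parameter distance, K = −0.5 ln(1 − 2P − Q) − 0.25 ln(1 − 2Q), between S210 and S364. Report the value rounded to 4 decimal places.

0.1933

The sequences differ at positions 9 (T/G, transversion), 13 (C/A, transversion), 18 (A/G, transition), 21 (C/G, transversion), 24 (T/G, transversion), 25 (C/A, transversion), 29 (C/T, transition), 37 (A/T, transversion).
Of the 8 differences, 2 transitions and 6 transversions over 47 sites: P = 2/47 = 0.042553, Q = 6/47 = 0.127660.
d = −0.5·ln(0.787234) − 0.25·ln(0.744680) = −0.5·(-0.239230) − 0.25·(-0.294801) = 0.1933.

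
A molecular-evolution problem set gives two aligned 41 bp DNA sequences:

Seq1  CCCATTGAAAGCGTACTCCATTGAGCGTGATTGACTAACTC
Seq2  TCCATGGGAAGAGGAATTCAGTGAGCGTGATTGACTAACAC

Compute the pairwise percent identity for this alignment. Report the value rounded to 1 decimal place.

The sequences differ at positions 1 (C/T), 6 (T/G), 8 (A/G), 12 (C/A), 14 (T/G), 16 (C/A), 18 (C/T), 21 (T/G), 40 (T/A).
32 of the 41 sites match, so the percent identity is 32/41 × 100 = 78.0%.

78.0%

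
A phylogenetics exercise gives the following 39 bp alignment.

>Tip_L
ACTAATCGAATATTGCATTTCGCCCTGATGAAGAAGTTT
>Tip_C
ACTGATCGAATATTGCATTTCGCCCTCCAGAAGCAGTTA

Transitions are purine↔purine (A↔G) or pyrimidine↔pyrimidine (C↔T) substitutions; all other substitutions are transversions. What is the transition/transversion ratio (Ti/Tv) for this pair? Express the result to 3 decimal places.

Mismatches occur at site 4 (A→G, transition), site 27 (G→C, transversion), site 28 (A→C, transversion), site 29 (T→A, transversion), site 34 (A→C, transversion), site 39 (T→A, transversion).
Of the 6 differences, 1 transition and 5 transversions, so Ti/Tv = 1/5 = 0.200.

0.200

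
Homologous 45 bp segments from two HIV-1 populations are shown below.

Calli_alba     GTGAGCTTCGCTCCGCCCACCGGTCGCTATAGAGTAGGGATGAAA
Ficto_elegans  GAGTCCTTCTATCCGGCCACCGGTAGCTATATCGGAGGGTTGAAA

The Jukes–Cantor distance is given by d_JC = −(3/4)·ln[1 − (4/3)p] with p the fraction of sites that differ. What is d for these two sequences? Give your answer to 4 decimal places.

The sequences differ at positions 2 (T/A), 4 (A/T), 5 (G/C), 10 (G/T), 11 (C/A), 16 (C/G), 25 (C/A), 32 (G/T), 33 (A/C), 35 (T/G), 40 (A/T).
p = 11/45 = 0.244444.
d = −0.75 · ln(1 − (4/3)·0.244444) = −0.75 · ln(0.674075) = −0.75 · (-0.394414) = 0.2958.

0.2958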